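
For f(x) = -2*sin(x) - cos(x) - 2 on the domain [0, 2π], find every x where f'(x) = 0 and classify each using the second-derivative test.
f'(x) = sin(x) - 2*cos(x)

Solve f'(x) = 0 on [0, 2π]:
  f'(x) = 0 ⇔ -2*cos(x) = -sin(x) ⇔ tan(x) = 2, i.e. x = arctan(2) + nπ; keep the solutions lying in [0, 2π].
  ⇒ x = atan(2) ≈ 1.1071, atan(2) + pi ≈ 4.2487

f''(x) = 2*sin(x) + cos(x)
Second-derivative test at each critical point:
  f''(1.1071) = 2.2361 > 0 → local minimum
  f''(4.2487) = -2.2361 < 0 → local maximum

Critical points: x = atan(2) ≈ 1.1071 (local minimum); x = atan(2) + pi ≈ 4.2487 (local maximum)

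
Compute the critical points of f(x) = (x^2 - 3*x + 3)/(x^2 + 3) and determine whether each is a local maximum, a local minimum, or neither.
f'(x) = 3*(x^2 - 3)/(x^4 + 6*x^2 + 9)

Solve f'(x) = 0:
  f'(x) = 3*(x^2 - 3)/(x^2 + 3)^2; the denominator is positive wherever f is defined, so f'(x) = 0 ⇔ 3*x^2 - 9 = 0.
  Factor: 3*x^2 - 9 = 3*(x^2 - 3); x^2 - 3 = 0 has no rational roots; quadratic formula: x = (0 ± √12)/2.
  ⇒ x = -sqrt(3) ≈ -1.7321, sqrt(3) ≈ 1.7321

f''(x) = 6*x*(9 - x^2)/(x^6 + 9*x^4 + 27*x^2 + 27)
Second-derivative test at each critical point:
  f''(-1.7321) = -0.2887 < 0 → local maximum
  f''(1.7321) = 0.2887 > 0 → local minimum

Critical points: x = -sqrt(3) ≈ -1.7321 (local maximum); x = sqrt(3) ≈ 1.7321 (local minimum)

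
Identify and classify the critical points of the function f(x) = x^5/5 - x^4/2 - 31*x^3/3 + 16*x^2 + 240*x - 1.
f'(x) = x^4 - 2*x^3 - 31*x^2 + 32*x + 240

Solve f'(x) = 0:
  Factor: x^4 - 2*x^3 - 31*x^2 + 32*x + 240 = (x - 5)*(x - 4)*(x + 3)*(x + 4) = 0.
  ⇒ x = -4, -3, 4, 5

f''(x) = 4*x^3 - 6*x^2 - 62*x + 32
Second-derivative test at each critical point:
  f''(-4) = -72 < 0 → local maximum
  f''(-3) = 56 > 0 → local minimum
  f''(4) = -56 < 0 → local maximum
  f''(5) = 72 > 0 → local minimum

Critical points: x = -4 (local maximum); x = -3 (local minimum); x = 4 (local maximum); x = 5 (local minimum)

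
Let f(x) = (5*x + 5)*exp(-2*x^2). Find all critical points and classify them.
f'(x) = 5*(-4*x*(x + 1) + 1)*exp(-2*x^2)

Solve f'(x) = 0:
  f'(x) = (-20*x^2 - 20*x + 5)·exp(-2*x^2) and exp(-2*x^2) > 0 for every x, so f'(x) = 0 ⇔ -20*x^2 - 20*x + 5 = 0.
  Factor: -20*x^2 - 20*x + 5 = -5*(4*x^2 + 4*x - 1); 4*x^2 + 4*x - 1 = 0 has no rational roots; quadratic formula: x = (-4 ± √32)/8.
  ⇒ x = -sqrt(2)/2 - 1/2 ≈ -1.2071, -1/2 + sqrt(2)/2 ≈ 0.2071

f''(x) = 20*(4*x^2*(x + 1) - 3*x - 1)*exp(-2*x^2)
Second-derivative test at each critical point:
  f''(-1.2071) = 1.5343 > 0 → local minimum
  f''(0.2071) = -25.9590 < 0 → local maximum

Critical points: x = -sqrt(2)/2 - 1/2 ≈ -1.2071 (local minimum); x = -1/2 + sqrt(2)/2 ≈ 0.2071 (local maximum)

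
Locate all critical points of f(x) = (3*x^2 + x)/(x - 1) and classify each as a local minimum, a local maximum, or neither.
f'(x) = (3*x^2 - 6*x - 1)/(x^2 - 2*x + 1)

Solve f'(x) = 0:
  f'(x) = (3*x^2 - 6*x - 1)/(x - 1)^2; the denominator is positive wherever f is defined, so f'(x) = 0 ⇔ 3*x^2 - 6*x - 1 = 0.
  3*x^2 - 6*x - 1 = 0 has no rational roots; quadratic formula: x = (6 ± √48)/6.
  ⇒ x = 1 - 2*sqrt(3)/3 ≈ -0.1547, 1 + 2*sqrt(3)/3 ≈ 2.1547

f''(x) = 8/(x^3 - 3*x^2 + 3*x - 1)
Second-derivative test at each critical point:
  f''(-0.1547) = -5.1962 < 0 → local maximum
  f''(2.1547) = 5.1962 > 0 → local minimum

Critical points: x = 1 - 2*sqrt(3)/3 ≈ -0.1547 (local maximum); x = 1 + 2*sqrt(3)/3 ≈ 2.1547 (local minimum)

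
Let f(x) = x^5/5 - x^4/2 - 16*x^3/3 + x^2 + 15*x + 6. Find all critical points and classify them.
f'(x) = x^4 - 2*x^3 - 16*x^2 + 2*x + 15

Solve f'(x) = 0:
  Factor: x^4 - 2*x^3 - 16*x^2 + 2*x + 15 = (x - 5)*(x - 1)*(x + 1)*(x + 3) = 0.
  ⇒ x = -3, -1, 1, 5

f''(x) = 4*x^3 - 6*x^2 - 32*x + 2
Second-derivative test at each critical point:
  f''(-3) = -64 < 0 → local maximum
  f''(-1) = 24 > 0 → local minimum
  f''(1) = -32 < 0 → local maximum
  f''(5) = 192 > 0 → local minimum

Critical points: x = -3 (local maximum); x = -1 (local minimum); x = 1 (local maximum); x = 5 (local minimum)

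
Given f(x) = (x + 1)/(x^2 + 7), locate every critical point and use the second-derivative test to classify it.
f'(x) = (x^2 - 2*x*(x + 1) + 7)/(x^2 + 7)^2

Solve f'(x) = 0:
  f'(x) = -(x^2 + 2*x - 7)/(x^2 + 7)^2; the denominator is positive wherever f is defined, so f'(x) = 0 ⇔ -x^2 - 2*x + 7 = 0.
  x^2 + 2*x - 7 = 0 has no rational roots; quadratic formula: x = (-2 ± √32)/2.
  ⇒ x = -2*sqrt(2) - 1 ≈ -3.8284, -1 + 2*sqrt(2) ≈ 1.8284

f''(x) = 2*(4*x^2*(x + 1) - (3*x + 1)*(x^2 + 7))/(x^2 + 7)^3
Second-derivative test at each critical point:
  f''(-3.8284) = 0.0121 > 0 → local minimum
  f''(1.8284) = -0.0529 < 0 → local maximum

Critical points: x = -2*sqrt(2) - 1 ≈ -3.8284 (local minimum); x = -1 + 2*sqrt(2) ≈ 1.8284 (local maximum)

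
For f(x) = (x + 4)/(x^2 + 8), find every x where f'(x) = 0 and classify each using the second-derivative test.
f'(x) = (x^2 - 2*x*(x + 4) + 8)/(x^2 + 8)^2

Solve f'(x) = 0:
  f'(x) = -(x^2 + 8*x - 8)/(x^2 + 8)^2; the denominator is positive wherever f is defined, so f'(x) = 0 ⇔ -x^2 - 8*x + 8 = 0.
  x^2 + 8*x - 8 = 0 has no rational roots; quadratic formula: x = (-8 ± √96)/2.
  ⇒ x = -2*sqrt(6) - 4 ≈ -8.8990, -4 + 2*sqrt(6) ≈ 0.8990

f''(x) = 2*(4*x^2*(x + 4) - (3*x + 4)*(x^2 + 8))/(x^2 + 8)^3
Second-derivative test at each critical point:
  f''(-8.8990) = 0.0013 > 0 → local minimum
  f''(0.8990) = -0.1263 < 0 → local maximum

Critical points: x = -2*sqrt(6) - 4 ≈ -8.8990 (local minimum); x = -4 + 2*sqrt(6) ≈ 0.8990 (local maximum)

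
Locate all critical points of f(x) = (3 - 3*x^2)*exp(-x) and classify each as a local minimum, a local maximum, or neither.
f'(x) = 3*(x^2 - 2*x - 1)*exp(-x)

Solve f'(x) = 0:
  f'(x) = (3*x^2 - 6*x - 3)·exp(-x) and exp(-x) > 0 for every x, so f'(x) = 0 ⇔ 3*x^2 - 6*x - 3 = 0.
  Factor: 3*x^2 - 6*x - 3 = 3*(x^2 - 2*x - 1); x^2 - 2*x - 1 = 0 has no rational roots; quadratic formula: x = (2 ± √8)/2.
  ⇒ x = 1 - sqrt(2) ≈ -0.4142, 1 + sqrt(2) ≈ 2.4142

f''(x) = 3*(-x^2 + 4*x - 1)*exp(-x)
Second-derivative test at each critical point:
  f''(-0.4142) = -12.8398 < 0 → local maximum
  f''(2.4142) = 0.7589 > 0 → local minimum

Critical points: x = 1 - sqrt(2) ≈ -0.4142 (local maximum); x = 1 + sqrt(2) ≈ 2.4142 (local minimum)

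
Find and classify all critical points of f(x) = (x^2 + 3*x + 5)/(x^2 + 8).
f'(x) = 3*(-x^2 + 2*x + 8)/(x^4 + 16*x^2 + 64)

Solve f'(x) = 0:
  f'(x) = -3*(x - 4)*(x + 2)/(x^2 + 8)^2; the denominator is positive wherever f is defined, so f'(x) = 0 ⇔ -3*x^2 + 6*x + 24 = 0.
  Factor: -3*x^2 + 6*x + 24 = -3*(x - 4)*(x + 2) = 0.
  ⇒ x = -2, 4

f''(x) = 6*(x^3 - 3*x^2 - 24*x + 8)/(x^6 + 24*x^4 + 192*x^2 + 512)
Second-derivative test at each critical point:
  f''(-2) = 1/8 > 0 → local minimum
  f''(4) = -1/32 < 0 → local maximum

Critical points: x = -2 (local minimum); x = 4 (local maximum)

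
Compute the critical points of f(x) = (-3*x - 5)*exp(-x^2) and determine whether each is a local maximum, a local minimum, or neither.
f'(x) = (2*x*(3*x + 5) - 3)*exp(-x^2)

Solve f'(x) = 0:
  f'(x) = (6*x^2 + 10*x - 3)·exp(-x^2) and exp(-x^2) > 0 for every x, so f'(x) = 0 ⇔ 6*x^2 + 10*x - 3 = 0.
  6*x^2 + 10*x - 3 = 0 has no rational roots; quadratic formula: x = (-10 ± √172)/12.
  ⇒ x = -sqrt(43)/6 - 5/6 ≈ -1.9262, -5/6 + sqrt(43)/6 ≈ 0.2596

f''(x) = 2*(-6*x^3 - 10*x^2 + 9*x + 5)*exp(-x^2)
Second-derivative test at each critical point:
  f''(-1.9262) = -0.3209 < 0 → local maximum
  f''(0.2596) = 12.2603 > 0 → local minimum

Critical points: x = -sqrt(43)/6 - 5/6 ≈ -1.9262 (local maximum); x = -5/6 + sqrt(43)/6 ≈ 0.2596 (local minimum)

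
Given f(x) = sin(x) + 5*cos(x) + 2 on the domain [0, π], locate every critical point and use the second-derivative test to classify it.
f'(x) = -5*sin(x) + cos(x)

Solve f'(x) = 0 on [0, π]:
  f'(x) = 0 ⇔ cos(x) = 5*sin(x) ⇔ tan(x) = 1/5, i.e. x = arctan(1/5) + nπ; keep the solutions lying in [0, π].
  ⇒ x = atan(1/5) ≈ 0.1974

f''(x) = -sin(x) - 5*cos(x)
Second-derivative test at each critical point:
  f''(0.1974) = -5.0990 < 0 → local maximum

Critical points: x = atan(1/5) ≈ 0.1974 (local maximum)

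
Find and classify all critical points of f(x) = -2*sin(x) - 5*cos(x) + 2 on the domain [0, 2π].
f'(x) = 5*sin(x) - 2*cos(x)

Solve f'(x) = 0 on [0, 2π]:
  f'(x) = 0 ⇔ -2*cos(x) = -5*sin(x) ⇔ tan(x) = 2/5, i.e. x = arctan(2/5) + nπ; keep the solutions lying in [0, 2π].
  ⇒ x = atan(2/5) ≈ 0.3805, atan(2/5) + pi ≈ 3.5221

f''(x) = 2*sin(x) + 5*cos(x)
Second-derivative test at each critical point:
  f''(0.3805) = 5.3852 > 0 → local minimum
  f''(3.5221) = -5.3852 < 0 → local maximum

Critical points: x = atan(2/5) ≈ 0.3805 (local minimum); x = atan(2/5) + pi ≈ 3.5221 (local maximum)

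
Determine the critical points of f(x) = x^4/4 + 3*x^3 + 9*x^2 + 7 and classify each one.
f'(x) = x*(x^2 + 9*x + 18)

Solve f'(x) = 0:
  Factor: x^3 + 9*x^2 + 18*x = x*(x + 3)*(x + 6) = 0.
  ⇒ x = -6, -3, 0

f''(x) = 3*x^2 + 18*x + 18
Second-derivative test at each critical point:
  f''(-6) = 18 > 0 → local minimum
  f''(-3) = -9 < 0 → local maximum
  f''(0) = 18 > 0 → local minimum

Critical points: x = -6 (local minimum); x = -3 (local maximum); x = 0 (local minimum)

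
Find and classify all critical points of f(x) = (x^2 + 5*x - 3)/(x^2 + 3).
f'(x) = (-5*x^2 + 12*x + 15)/(x^4 + 6*x^2 + 9)

Solve f'(x) = 0:
  f'(x) = -(5*x^2 - 12*x - 15)/(x^2 + 3)^2; the denominator is positive wherever f is defined, so f'(x) = 0 ⇔ -5*x^2 + 12*x + 15 = 0.
  5*x^2 - 12*x - 15 = 0 has no rational roots; quadratic formula: x = (12 ± √444)/10.
  ⇒ x = 6/5 - sqrt(111)/5 ≈ -0.9071, 6/5 + sqrt(111)/5 ≈ 3.3071

f''(x) = 2*(5*x^3 - 18*x^2 - 45*x + 18)/(x^6 + 9*x^4 + 27*x^2 + 27)
Second-derivative test at each critical point:
  f''(-0.9071) = 1.4418 > 0 → local minimum
  f''(3.3071) = -0.1085 < 0 → local maximum

Critical points: x = 6/5 - sqrt(111)/5 ≈ -0.9071 (local minimum); x = 6/5 + sqrt(111)/5 ≈ 3.3071 (local maximum)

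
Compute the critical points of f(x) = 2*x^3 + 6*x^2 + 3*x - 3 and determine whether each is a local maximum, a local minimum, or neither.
f'(x) = 6*x^2 + 12*x + 3

Solve f'(x) = 0:
  Factor: 6*x^2 + 12*x + 3 = 3*(2*x^2 + 4*x + 1); 2*x^2 + 4*x + 1 = 0 has no rational roots; quadratic formula: x = (-4 ± √8)/4.
  ⇒ x = -1 - sqrt(2)/2 ≈ -1.7071, -1 + sqrt(2)/2 ≈ -0.2929

f''(x) = 12*x + 12
Second-derivative test at each critical point:
  f''(-1.7071) = -8.4853 < 0 → local maximum
  f''(-0.2929) = 8.4853 > 0 → local minimum

Critical points: x = -1 - sqrt(2)/2 ≈ -1.7071 (local maximum); x = -1 + sqrt(2)/2 ≈ -0.2929 (local minimum)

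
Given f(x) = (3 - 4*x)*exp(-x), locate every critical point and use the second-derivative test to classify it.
f'(x) = (4*x - 7)*exp(-x)

Solve f'(x) = 0:
  f'(x) = (4*x - 7)·exp(-x) and exp(-x) > 0 for every x, so f'(x) = 0 ⇔ 4*x - 7 = 0.
  4*x - 7 = 0.
  ⇒ x = 7/4

f''(x) = (11 - 4*x)*exp(-x)
Second-derivative test at each critical point:
  f''(7/4) = 0.6951 > 0 → local minimum

Critical points: x = 7/4 (local minimum)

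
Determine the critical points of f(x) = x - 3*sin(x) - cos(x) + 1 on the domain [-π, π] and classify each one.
f'(x) = sin(x) - 3*cos(x) + 1

Solve f'(x) = 0 on [-π, π]:
  f'(x) = 0 ⇔ sin(x) - 3*cos(x) = -1. Write the left side as R·cos(x + φ) with R = √((-3)² + (-1)²) = sqrt(10), cos φ = -3*sqrt(10)/10, sin φ = -sqrt(10)/10; then cos(x + φ) = -sqrt(10)/10. Solve for x and keep the solutions lying in [-π, π].
  ⇒ x = -pi/2 ≈ -1.5708, atan(4/3) ≈ 0.9273

f''(x) = 3*sin(x) + cos(x)
Second-derivative test at each critical point:
  f''(-1.5708) = -3 < 0 → local maximum
  f''(0.9273) = 3 > 0 → local minimum

Critical points: x = -pi/2 ≈ -1.5708 (local maximum); x = atan(4/3) ≈ 0.9273 (local minimum)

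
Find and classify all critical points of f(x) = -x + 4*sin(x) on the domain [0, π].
f'(x) = 4*cos(x) - 1

Solve f'(x) = 0 on [0, π]:
  f'(x) = 0 ⇔ cos(x) = 1/4, i.e. x = ±arccos(1/4) + 2nπ; keep the solutions lying in [0, π].
  ⇒ x = acos(1/4) ≈ 1.3181

f''(x) = -4*sin(x)
Second-derivative test at each critical point:
  f''(1.3181) = -3.8730 < 0 → local maximum

Critical points: x = acos(1/4) ≈ 1.3181 (local maximum)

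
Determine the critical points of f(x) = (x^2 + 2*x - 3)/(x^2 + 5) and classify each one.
f'(x) = 2*(-x^2 + 8*x + 5)/(x^4 + 10*x^2 + 25)

Solve f'(x) = 0:
  f'(x) = -2*(x^2 - 8*x - 5)/(x^2 + 5)^2; the denominator is positive wherever f is defined, so f'(x) = 0 ⇔ -2*x^2 + 16*x + 10 = 0.
  Factor: -2*x^2 + 16*x + 10 = -2*(x^2 - 8*x - 5); x^2 - 8*x - 5 = 0 has no rational roots; quadratic formula: x = (8 ± √84)/2.
  ⇒ x = 4 - sqrt(21) ≈ -0.5826, 4 + sqrt(21) ≈ 8.5826

f''(x) = 4*(x^3 - 12*x^2 - 15*x + 20)/(x^6 + 15*x^4 + 75*x^2 + 125)
Second-derivative test at each critical point:
  f''(-0.5826) = 0.6430 > 0 → local minimum
  f''(8.5826) = -0.0030 < 0 → local maximum

Critical points: x = 4 - sqrt(21) ≈ -0.5826 (local minimum); x = 4 + sqrt(21) ≈ 8.5826 (local maximum)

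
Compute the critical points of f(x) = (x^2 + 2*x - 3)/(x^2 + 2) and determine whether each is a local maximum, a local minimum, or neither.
f'(x) = 2*(-x^2 + 5*x + 2)/(x^4 + 4*x^2 + 4)

Solve f'(x) = 0:
  f'(x) = -2*(x^2 - 5*x - 2)/(x^2 + 2)^2; the denominator is positive wherever f is defined, so f'(x) = 0 ⇔ -2*x^2 + 10*x + 4 = 0.
  Factor: -2*x^2 + 10*x + 4 = -2*(x^2 - 5*x - 2); x^2 - 5*x - 2 = 0 has no rational roots; quadratic formula: x = (5 ± √33)/2.
  ⇒ x = 5/2 - sqrt(33)/2 ≈ -0.3723, 5/2 + sqrt(33)/2 ≈ 5.3723

f''(x) = 2*(2*x^3 - 15*x^2 - 12*x + 10)/(x^6 + 6*x^4 + 12*x^2 + 8)
Second-derivative test at each critical point:
  f''(-0.3723) = 2.5121 > 0 → local minimum
  f''(5.3723) = -0.0121 < 0 → local maximum

Critical points: x = 5/2 - sqrt(33)/2 ≈ -0.3723 (local minimum); x = 5/2 + sqrt(33)/2 ≈ 5.3723 (local maximum)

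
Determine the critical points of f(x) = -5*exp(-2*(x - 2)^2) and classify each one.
f'(x) = 20*(x - 2)*exp(-2*(x - 2)^2)

Solve f'(x) = 0:
  f'(x) = (20*x - 40)·exp(-2*(x - 2)^2) and exp(-2*(x - 2)^2) > 0 for every x, so f'(x) = 0 ⇔ 20*x - 40 = 0.
  Factor: 20*x - 40 = 20*(x - 2) = 0.
  ⇒ x = 2

f''(x) = 20*(1 - 4*(x - 2)^2)*exp(-2*(x - 2)^2)
Second-derivative test at each critical point:
  f''(2) = 20 > 0 → local minimum

Critical points: x = 2 (local minimum)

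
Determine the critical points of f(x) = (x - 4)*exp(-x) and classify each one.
f'(x) = (5 - x)*exp(-x)

Solve f'(x) = 0:
  f'(x) = (5 - x)·exp(-x) and exp(-x) > 0 for every x, so f'(x) = 0 ⇔ 5 - x = 0.
  5 - x = 0.
  ⇒ x = 5

f''(x) = (x - 6)*exp(-x)
Second-derivative test at each critical point:
  f''(5) = -0.0067 < 0 → local maximum

Critical points: x = 5 (local maximum)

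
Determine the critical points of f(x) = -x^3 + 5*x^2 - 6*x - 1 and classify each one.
f'(x) = -3*x^2 + 10*x - 6

Solve f'(x) = 0:
  3*x^2 - 10*x + 6 = 0 has no rational roots; quadratic formula: x = (10 ± √28)/6.
  ⇒ x = 5/3 - sqrt(7)/3 ≈ 0.7847, sqrt(7)/3 + 5/3 ≈ 2.5486

f''(x) = 10 - 6*x
Second-derivative test at each critical point:
  f''(0.7847) = 5.2915 > 0 → local minimum
  f''(2.5486) = -5.2915 < 0 → local maximum

Critical points: x = 5/3 - sqrt(7)/3 ≈ 0.7847 (local minimum); x = sqrt(7)/3 + 5/3 ≈ 2.5486 (local maximum)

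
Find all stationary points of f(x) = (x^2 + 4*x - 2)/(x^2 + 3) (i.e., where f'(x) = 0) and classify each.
f'(x) = 2*(-2*x^2 + 5*x + 6)/(x^4 + 6*x^2 + 9)

Solve f'(x) = 0:
  f'(x) = -2*(2*x^2 - 5*x - 6)/(x^2 + 3)^2; the denominator is positive wherever f is defined, so f'(x) = 0 ⇔ -4*x^2 + 10*x + 12 = 0.
  Factor: -4*x^2 + 10*x + 12 = -2*(2*x^2 - 5*x - 6); 2*x^2 - 5*x - 6 = 0 has no rational roots; quadratic formula: x = (5 ± √73)/4.
  ⇒ x = 5/4 - sqrt(73)/4 ≈ -0.8860, 5/4 + sqrt(73)/4 ≈ 3.3860

f''(x) = 2*(4*x^3 - 15*x^2 - 36*x + 15)/(x^6 + 9*x^4 + 27*x^2 + 27)
Second-derivative test at each critical point:
  f''(-0.8860) = 1.1928 > 0 → local minimum
  f''(3.3860) = -0.0817 < 0 → local maximum

Critical points: x = 5/4 - sqrt(73)/4 ≈ -0.8860 (local minimum); x = 5/4 + sqrt(73)/4 ≈ 3.3860 (local maximum)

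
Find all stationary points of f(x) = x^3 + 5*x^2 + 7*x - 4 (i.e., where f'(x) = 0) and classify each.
f'(x) = 3*x^2 + 10*x + 7

Solve f'(x) = 0:
  Factor: 3*x^2 + 10*x + 7 = (x + 1)*(3*x + 7) = 0.
  ⇒ x = -7/3, -1

f''(x) = 6*x + 10
Second-derivative test at each critical point:
  f''(-7/3) = -4 < 0 → local maximum
  f''(-1) = 4 > 0 → local minimum

Critical points: x = -7/3 (local maximum); x = -1 (local minimum)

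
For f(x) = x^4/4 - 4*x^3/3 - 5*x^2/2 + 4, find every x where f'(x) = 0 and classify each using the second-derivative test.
f'(x) = x*(x^2 - 4*x - 5)

Solve f'(x) = 0:
  Factor: x^3 - 4*x^2 - 5*x = x*(x - 5)*(x + 1) = 0.
  ⇒ x = -1, 0, 5

f''(x) = 3*x^2 - 8*x - 5
Second-derivative test at each critical point:
  f''(-1) = 6 > 0 → local minimum
  f''(0) = -5 < 0 → local maximum
  f''(5) = 30 > 0 → local minimum

Critical points: x = -1 (local minimum); x = 0 (local maximum); x = 5 (local minimum)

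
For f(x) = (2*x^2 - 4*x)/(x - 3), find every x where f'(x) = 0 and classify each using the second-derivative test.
f'(x) = 2*(x^2 - 6*x + 6)/(x^2 - 6*x + 9)

Solve f'(x) = 0:
  f'(x) = 2*(x^2 - 6*x + 6)/(x - 3)^2; the denominator is positive wherever f is defined, so f'(x) = 0 ⇔ 2*x^2 - 12*x + 12 = 0.
  Factor: 2*x^2 - 12*x + 12 = 2*(x^2 - 6*x + 6); x^2 - 6*x + 6 = 0 has no rational roots; quadratic formula: x = (6 ± √12)/2.
  ⇒ x = 3 - sqrt(3) ≈ 1.2679, sqrt(3) + 3 ≈ 4.7321

f''(x) = 12/(x^3 - 9*x^2 + 27*x - 27)
Second-derivative test at each critical point:
  f''(1.2679) = -2.3094 < 0 → local maximum
  f''(4.7321) = 2.3094 > 0 → local minimum

Critical points: x = 3 - sqrt(3) ≈ 1.2679 (local maximum); x = sqrt(3) + 3 ≈ 4.7321 (local minimum)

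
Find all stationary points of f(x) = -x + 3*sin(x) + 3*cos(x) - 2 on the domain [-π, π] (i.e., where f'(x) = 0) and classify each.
f'(x) = 3*sqrt(2)*cos(x + pi/4) - 1

Solve f'(x) = 0 on [-π, π]:
  f'(x) = 0 ⇔ -3*sin(x) + 3*cos(x) = 1. Write the left side as R·cos(x + φ) with R = √(3² + 3²) = 3*sqrt(2), cos φ = sqrt(2)/2, sin φ = sqrt(2)/2; then cos(x + φ) = sqrt(2)/6. Solve for x and keep the solutions lying in [-π, π].
  ⇒ x = -pi + atan((-sqrt(17) - 1)/(1 - sqrt(17))) ≈ -2.1183, atan((-1 + sqrt(17))/(1 + sqrt(17))) ≈ 0.5475

f''(x) = -3*sqrt(2)*sin(x + pi/4)
Second-derivative test at each critical point:
  f''(-2.1183) = 4.1231 > 0 → local minimum
  f''(0.5475) = -4.1231 < 0 → local maximum

Critical points: x = -pi + atan((-sqrt(17) - 1)/(1 - sqrt(17))) ≈ -2.1183 (local minimum); x = atan((-1 + sqrt(17))/(1 + sqrt(17))) ≈ 0.5475 (local maximum)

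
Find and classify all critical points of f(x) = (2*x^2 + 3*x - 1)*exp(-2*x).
f'(x) = (-4*x^2 - 2*x + 5)*exp(-2*x)

Solve f'(x) = 0:
  f'(x) = (-4*x^2 - 2*x + 5)·exp(-2*x) and exp(-2*x) > 0 for every x, so f'(x) = 0 ⇔ -4*x^2 - 2*x + 5 = 0.
  4*x^2 + 2*x - 5 = 0 has no rational roots; quadratic formula: x = (-2 ± √84)/8.
  ⇒ x = -sqrt(21)/4 - 1/4 ≈ -1.3956, -1/4 + sqrt(21)/4 ≈ 0.8956

f''(x) = 4*(2*x^2 - x - 3)*exp(-2*x)
Second-derivative test at each critical point:
  f''(-1.3956) = 149.4103 > 0 → local minimum
  f''(0.8956) = -1.5282 < 0 → local maximum

Critical points: x = -sqrt(21)/4 - 1/4 ≈ -1.3956 (local minimum); x = -1/4 + sqrt(21)/4 ≈ 0.8956 (local maximum)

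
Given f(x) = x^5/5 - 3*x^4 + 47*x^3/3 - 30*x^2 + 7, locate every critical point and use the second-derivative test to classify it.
f'(x) = x*(x^3 - 12*x^2 + 47*x - 60)

Solve f'(x) = 0:
  Factor: x^4 - 12*x^3 + 47*x^2 - 60*x = x*(x - 5)*(x - 4)*(x - 3) = 0.
  ⇒ x = 0, 3, 4, 5

f''(x) = 4*x^3 - 36*x^2 + 94*x - 60
Second-derivative test at each critical point:
  f''(0) = -60 < 0 → local maximum
  f''(3) = 6 > 0 → local minimum
  f''(4) = -4 < 0 → local maximum
  f''(5) = 10 > 0 → local minimum

Critical points: x = 0 (local maximum); x = 3 (local minimum); x = 4 (local maximum); x = 5 (local minimum)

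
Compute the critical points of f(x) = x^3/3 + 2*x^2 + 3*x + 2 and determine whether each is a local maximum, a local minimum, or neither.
f'(x) = x^2 + 4*x + 3

Solve f'(x) = 0:
  Factor: x^2 + 4*x + 3 = (x + 1)*(x + 3) = 0.
  ⇒ x = -3, -1

f''(x) = 2*x + 4
Second-derivative test at each critical point:
  f''(-3) = -2 < 0 → local maximum
  f''(-1) = 2 > 0 → local minimum

Critical points: x = -3 (local maximum); x = -1 (local minimum)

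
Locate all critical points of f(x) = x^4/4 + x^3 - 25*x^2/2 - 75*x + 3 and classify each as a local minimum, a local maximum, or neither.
f'(x) = x^3 + 3*x^2 - 25*x - 75

Solve f'(x) = 0:
  Factor: x^3 + 3*x^2 - 25*x - 75 = (x - 5)*(x + 3)*(x + 5) = 0.
  ⇒ x = -5, -3, 5

f''(x) = 3*x^2 + 6*x - 25
Second-derivative test at each critical point:
  f''(-5) = 20 > 0 → local minimum
  f''(-3) = -16 < 0 → local maximum
  f''(5) = 80 > 0 → local minimum

Critical points: x = -5 (local minimum); x = -3 (local maximum); x = 5 (local minimum)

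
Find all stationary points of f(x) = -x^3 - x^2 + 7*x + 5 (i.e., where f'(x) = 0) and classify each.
f'(x) = -3*x^2 - 2*x + 7

Solve f'(x) = 0:
  3*x^2 + 2*x - 7 = 0 has no rational roots; quadratic formula: x = (-2 ± √88)/6.
  ⇒ x = -sqrt(22)/3 - 1/3 ≈ -1.8968, -1/3 + sqrt(22)/3 ≈ 1.2301

f''(x) = -6*x - 2
Second-derivative test at each critical point:
  f''(-1.8968) = 9.3808 > 0 → local minimum
  f''(1.2301) = -9.3808 < 0 → local maximum

Critical points: x = -sqrt(22)/3 - 1/3 ≈ -1.8968 (local minimum); x = -1/3 + sqrt(22)/3 ≈ 1.2301 (local maximum)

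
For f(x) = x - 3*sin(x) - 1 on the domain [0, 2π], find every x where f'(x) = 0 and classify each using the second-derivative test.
f'(x) = 1 - 3*cos(x)

Solve f'(x) = 0 on [0, 2π]:
  f'(x) = 0 ⇔ cos(x) = 1/3, i.e. x = ±arccos(1/3) + 2nπ; keep the solutions lying in [0, 2π].
  ⇒ x = acos(1/3) ≈ 1.2310, -acos(1/3) + 2*pi ≈ 5.0522

f''(x) = 3*sin(x)
Second-derivative test at each critical point:
  f''(1.2310) = 2.8284 > 0 → local minimum
  f''(5.0522) = -2.8284 < 0 → local maximum

Critical points: x = acos(1/3) ≈ 1.2310 (local minimum); x = -acos(1/3) + 2*pi ≈ 5.0522 (local maximum)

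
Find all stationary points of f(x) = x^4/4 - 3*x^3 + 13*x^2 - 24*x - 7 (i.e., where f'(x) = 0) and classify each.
f'(x) = x^3 - 9*x^2 + 26*x - 24

Solve f'(x) = 0:
  Factor: x^3 - 9*x^2 + 26*x - 24 = (x - 4)*(x - 3)*(x - 2) = 0.
  ⇒ x = 2, 3, 4

f''(x) = 3*x^2 - 18*x + 26
Second-derivative test at each critical point:
  f''(2) = 2 > 0 → local minimum
  f''(3) = -1 < 0 → local maximum
  f''(4) = 2 > 0 → local minimum

Critical points: x = 2 (local minimum); x = 3 (local maximum); x = 4 (local minimum)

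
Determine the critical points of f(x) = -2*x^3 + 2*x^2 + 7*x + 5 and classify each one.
f'(x) = -6*x^2 + 4*x + 7

Solve f'(x) = 0:
  6*x^2 - 4*x - 7 = 0 has no rational roots; quadratic formula: x = (4 ± √184)/12.
  ⇒ x = 1/3 - sqrt(46)/6 ≈ -0.7971, 1/3 + sqrt(46)/6 ≈ 1.4637

f''(x) = 4 - 12*x
Second-derivative test at each critical point:
  f''(-0.7971) = 13.5647 > 0 → local minimum
  f''(1.4637) = -13.5647 < 0 → local maximum

Critical points: x = 1/3 - sqrt(46)/6 ≈ -0.7971 (local minimum); x = 1/3 + sqrt(46)/6 ≈ 1.4637 (local maximum)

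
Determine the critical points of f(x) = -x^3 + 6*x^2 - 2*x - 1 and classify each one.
f'(x) = -3*x^2 + 12*x - 2

Solve f'(x) = 0:
  3*x^2 - 12*x + 2 = 0 has no rational roots; quadratic formula: x = (12 ± √120)/6.
  ⇒ x = 2 - sqrt(30)/3 ≈ 0.1743, sqrt(30)/3 + 2 ≈ 3.8257

f''(x) = 12 - 6*x
Second-derivative test at each critical point:
  f''(0.1743) = 10.9545 > 0 → local minimum
  f''(3.8257) = -10.9545 < 0 → local maximum

Critical points: x = 2 - sqrt(30)/3 ≈ 0.1743 (local minimum); x = sqrt(30)/3 + 2 ≈ 3.8257 (local maximum)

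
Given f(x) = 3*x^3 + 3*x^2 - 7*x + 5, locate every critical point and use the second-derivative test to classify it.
f'(x) = 9*x^2 + 6*x - 7

Solve f'(x) = 0:
  9*x^2 + 6*x - 7 = 0 has no rational roots; quadratic formula: x = (-6 ± √288)/18.
  ⇒ x = -2*sqrt(2)/3 - 1/3 ≈ -1.2761, -1/3 + 2*sqrt(2)/3 ≈ 0.6095

f''(x) = 18*x + 6
Second-derivative test at each critical point:
  f''(-1.2761) = -16.9706 < 0 → local maximum
  f''(0.6095) = 16.9706 > 0 → local minimum

Critical points: x = -2*sqrt(2)/3 - 1/3 ≈ -1.2761 (local maximum); x = -1/3 + 2*sqrt(2)/3 ≈ 0.6095 (local minimum)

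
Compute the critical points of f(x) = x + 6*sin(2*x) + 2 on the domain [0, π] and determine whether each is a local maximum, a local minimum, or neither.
f'(x) = 12*cos(2*x) + 1

Solve f'(x) = 0 on [0, π]:
  f'(x) = 0 ⇔ cos(2*x) = -1/12, i.e. 2*x = ±arccos(-1/12) + 2nπ; keep the solutions lying in [0, π].
  ⇒ x = acos(-1/12)/2 ≈ 0.8271, pi - acos(-1/12)/2 ≈ 2.3145

f''(x) = -24*sin(2*x)
Second-derivative test at each critical point:
  f''(0.8271) = -23.9165 < 0 → local maximum
  f''(2.3145) = 23.9165 > 0 → local minimum

Critical points: x = acos(-1/12)/2 ≈ 0.8271 (local maximum); x = pi - acos(-1/12)/2 ≈ 2.3145 (local minimum)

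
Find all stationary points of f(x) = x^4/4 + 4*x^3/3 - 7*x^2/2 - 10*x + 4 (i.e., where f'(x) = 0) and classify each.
f'(x) = x^3 + 4*x^2 - 7*x - 10

Solve f'(x) = 0:
  Factor: x^3 + 4*x^2 - 7*x - 10 = (x - 2)*(x + 1)*(x + 5) = 0.
  ⇒ x = -5, -1, 2

f''(x) = 3*x^2 + 8*x - 7
Second-derivative test at each critical point:
  f''(-5) = 28 > 0 → local minimum
  f''(-1) = -12 < 0 → local maximum
  f''(2) = 21 > 0 → local minimum

Critical points: x = -5 (local minimum); x = -1 (local maximum); x = 2 (local minimum)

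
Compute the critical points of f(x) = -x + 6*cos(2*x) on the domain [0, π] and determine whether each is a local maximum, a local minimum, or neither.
f'(x) = -12*sin(2*x) - 1

Solve f'(x) = 0 on [0, π]:
  f'(x) = 0 ⇔ sin(2*x) = -1/12, i.e. 2*x = arcsin(-1/12) + 2nπ or 2*x = π − arcsin(-1/12) + 2nπ; keep the solutions lying in [0, π].
  ⇒ x = asin(1/12)/2 + pi/2 ≈ 1.6125, pi - asin(1/12)/2 ≈ 3.0999

f''(x) = -24*cos(2*x)
Second-derivative test at each critical point:
  f''(1.6125) = 23.9165 > 0 → local minimum
  f''(3.0999) = -23.9165 < 0 → local maximum

Critical points: x = asin(1/12)/2 + pi/2 ≈ 1.6125 (local minimum); x = pi - asin(1/12)/2 ≈ 3.0999 (local maximum)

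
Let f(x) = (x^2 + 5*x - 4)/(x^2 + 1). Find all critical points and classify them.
f'(x) = 5*(-x^2 + 2*x + 1)/(x^4 + 2*x^2 + 1)

Solve f'(x) = 0:
  f'(x) = -5*(x^2 - 2*x - 1)/(x^2 + 1)^2; the denominator is positive wherever f is defined, so f'(x) = 0 ⇔ -5*x^2 + 10*x + 5 = 0.
  Factor: -5*x^2 + 10*x + 5 = -5*(x^2 - 2*x - 1); x^2 - 2*x - 1 = 0 has no rational roots; quadratic formula: x = (2 ± √8)/2.
  ⇒ x = 1 - sqrt(2) ≈ -0.4142, 1 + sqrt(2) ≈ 2.4142

f''(x) = 10*(x^3 - 3*x^2 - 3*x + 1)/(x^6 + 3*x^4 + 3*x^2 + 1)
Second-derivative test at each critical point:
  f''(-0.4142) = 10.3033 > 0 → local minimum
  f''(2.4142) = -0.3033 < 0 → local maximum

Critical points: x = 1 - sqrt(2) ≈ -0.4142 (local minimum); x = 1 + sqrt(2) ≈ 2.4142 (local maximum)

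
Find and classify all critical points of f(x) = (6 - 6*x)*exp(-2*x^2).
f'(x) = 6*(4*x*(x - 1) - 1)*exp(-2*x^2)

Solve f'(x) = 0:
  f'(x) = (24*x^2 - 24*x - 6)·exp(-2*x^2) and exp(-2*x^2) > 0 for every x, so f'(x) = 0 ⇔ 24*x^2 - 24*x - 6 = 0.
  Factor: 24*x^2 - 24*x - 6 = 6*(4*x^2 - 4*x - 1); 4*x^2 - 4*x - 1 = 0 has no rational roots; quadratic formula: x = (4 ± √32)/8.
  ⇒ x = 1/2 - sqrt(2)/2 ≈ -0.2071, 1/2 + sqrt(2)/2 ≈ 1.2071

f''(x) = 24*(4*x^2*(1 - x) + 3*x - 1)*exp(-2*x^2)
Second-derivative test at each critical point:
  f''(-0.2071) = -31.1508 < 0 → local maximum
  f''(1.2071) = 1.8412 > 0 → local minimum

Critical points: x = 1/2 - sqrt(2)/2 ≈ -0.2071 (local maximum); x = 1/2 + sqrt(2)/2 ≈ 1.2071 (local minimum)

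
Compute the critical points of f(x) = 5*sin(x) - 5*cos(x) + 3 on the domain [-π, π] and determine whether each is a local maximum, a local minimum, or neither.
f'(x) = 5*sqrt(2)*sin(x + pi/4)

Solve f'(x) = 0 on [-π, π]:
  f'(x) = 0 ⇔ 5*cos(x) = -5*sin(x) ⇔ tan(x) = -1, i.e. x = arctan(-1) + nπ; keep the solutions lying in [-π, π].
  ⇒ x = -pi/4 ≈ -0.7854, 3*pi/4 ≈ 2.3562

f''(x) = 5*sqrt(2)*cos(x + pi/4)
Second-derivative test at each critical point:
  f''(-0.7854) = 7.0711 > 0 → local minimum
  f''(2.3562) = -7.0711 < 0 → local maximum

Critical points: x = -pi/4 ≈ -0.7854 (local minimum); x = 3*pi/4 ≈ 2.3562 (local maximum)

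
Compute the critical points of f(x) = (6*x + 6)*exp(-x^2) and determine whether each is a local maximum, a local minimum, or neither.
f'(x) = 6*(-2*x*(x + 1) + 1)*exp(-x^2)

Solve f'(x) = 0:
  f'(x) = (-12*x^2 - 12*x + 6)·exp(-x^2) and exp(-x^2) > 0 for every x, so f'(x) = 0 ⇔ -12*x^2 - 12*x + 6 = 0.
  Factor: -12*x^2 - 12*x + 6 = -6*(2*x^2 + 2*x - 1); 2*x^2 + 2*x - 1 = 0 has no rational roots; quadratic formula: x = (-2 ± √12)/4.
  ⇒ x = -sqrt(3)/2 - 1/2 ≈ -1.3660, -1/2 + sqrt(3)/2 ≈ 0.3660

f''(x) = 12*(2*x^2*(x + 1) - 3*x - 1)*exp(-x^2)
Second-derivative test at each critical point:
  f''(-1.3660) = 3.2162 > 0 → local minimum
  f''(0.3660) = -18.1785 < 0 → local maximum

Critical points: x = -sqrt(3)/2 - 1/2 ≈ -1.3660 (local minimum); x = -1/2 + sqrt(3)/2 ≈ 0.3660 (local maximum)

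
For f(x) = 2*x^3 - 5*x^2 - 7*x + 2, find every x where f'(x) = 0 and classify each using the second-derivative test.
f'(x) = 6*x^2 - 10*x - 7

Solve f'(x) = 0:
  6*x^2 - 10*x - 7 = 0 has no rational roots; quadratic formula: x = (10 ± √268)/12.
  ⇒ x = 5/6 - sqrt(67)/6 ≈ -0.5309, 5/6 + sqrt(67)/6 ≈ 2.1976

f''(x) = 12*x - 10
Second-derivative test at each critical point:
  f''(-0.5309) = -16.3707 < 0 → local maximum
  f''(2.1976) = 16.3707 > 0 → local minimum

Critical points: x = 5/6 - sqrt(67)/6 ≈ -0.5309 (local maximum); x = 5/6 + sqrt(67)/6 ≈ 2.1976 (local minimum)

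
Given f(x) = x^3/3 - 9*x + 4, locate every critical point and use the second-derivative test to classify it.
f'(x) = x^2 - 9

Solve f'(x) = 0:
  Factor: x^2 - 9 = (x - 3)*(x + 3) = 0.
  ⇒ x = -3, 3

f''(x) = 2*x
Second-derivative test at each critical point:
  f''(-3) = -6 < 0 → local maximum
  f''(3) = 6 > 0 → local minimum

Critical points: x = -3 (local maximum); x = 3 (local minimum)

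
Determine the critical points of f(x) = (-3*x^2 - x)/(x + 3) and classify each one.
f'(x) = 3*(-x^2 - 6*x - 1)/(x^2 + 6*x + 9)

Solve f'(x) = 0:
  f'(x) = -3*(x^2 + 6*x + 1)/(x + 3)^2; the denominator is positive wherever f is defined, so f'(x) = 0 ⇔ -3*x^2 - 18*x - 3 = 0.
  Factor: -3*x^2 - 18*x - 3 = -3*(x^2 + 6*x + 1); x^2 + 6*x + 1 = 0 has no rational roots; quadratic formula: x = (-6 ± √32)/2.
  ⇒ x = -3 - 2*sqrt(2) ≈ -5.8284, -3 + 2*sqrt(2) ≈ -0.1716

f''(x) = -48/(x^3 + 9*x^2 + 27*x + 27)
Second-derivative test at each critical point:
  f''(-5.8284) = 2.1213 > 0 → local minimum
  f''(-0.1716) = -2.1213 < 0 → local maximum

Critical points: x = -3 - 2*sqrt(2) ≈ -5.8284 (local minimum); x = -3 + 2*sqrt(2) ≈ -0.1716 (local maximum)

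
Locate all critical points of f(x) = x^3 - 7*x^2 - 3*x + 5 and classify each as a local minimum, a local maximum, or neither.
f'(x) = 3*x^2 - 14*x - 3

Solve f'(x) = 0:
  3*x^2 - 14*x - 3 = 0 has no rational roots; quadratic formula: x = (14 ± √232)/6.
  ⇒ x = 7/3 - sqrt(58)/3 ≈ -0.2053, 7/3 + sqrt(58)/3 ≈ 4.8719

f''(x) = 6*x - 14
Second-derivative test at each critical point:
  f''(-0.2053) = -15.2315 < 0 → local maximum
  f''(4.8719) = 15.2315 > 0 → local minimum

Critical points: x = 7/3 - sqrt(58)/3 ≈ -0.2053 (local maximum); x = 7/3 + sqrt(58)/3 ≈ 4.8719 (local minimum)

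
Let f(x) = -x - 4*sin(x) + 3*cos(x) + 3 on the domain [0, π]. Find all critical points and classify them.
f'(x) = -3*sin(x) - 4*cos(x) - 1

Solve f'(x) = 0 on [0, π]:
  f'(x) = 0 ⇔ -3*sin(x) - 4*cos(x) = 1. Write the left side as R·cos(x + φ) with R = √((-4)² + 3²) = 5, cos φ = -4/5, sin φ = 3/5; then cos(x + φ) = 1/5. Solve for x and keep the solutions lying in [0, π].
  ⇒ x = atan((-3 + 8*sqrt(6))/(-6*sqrt(6) - 4)) + pi ≈ 2.4157

f''(x) = 4*sin(x) - 3*cos(x)
Second-derivative test at each critical point:
  f''(2.4157) = 4.8990 > 0 → local minimum

Critical points: x = atan((-3 + 8*sqrt(6))/(-6*sqrt(6) - 4)) + pi ≈ 2.4157 (local minimum)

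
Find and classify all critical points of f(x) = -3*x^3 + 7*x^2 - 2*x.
f'(x) = -9*x^2 + 14*x - 2

Solve f'(x) = 0:
  9*x^2 - 14*x + 2 = 0 has no rational roots; quadratic formula: x = (14 ± √124)/18.
  ⇒ x = 7/9 - sqrt(31)/9 ≈ 0.1591, sqrt(31)/9 + 7/9 ≈ 1.3964

f''(x) = 14 - 18*x
Second-derivative test at each critical point:
  f''(0.1591) = 11.1355 > 0 → local minimum
  f''(1.3964) = -11.1355 < 0 → local maximum

Critical points: x = 7/9 - sqrt(31)/9 ≈ 0.1591 (local minimum); x = sqrt(31)/9 + 7/9 ≈ 1.3964 (local maximum)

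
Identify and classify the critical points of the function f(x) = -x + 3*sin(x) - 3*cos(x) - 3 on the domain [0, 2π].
f'(x) = 3*sqrt(2)*sin(x + pi/4) - 1

Solve f'(x) = 0 on [0, 2π]:
  f'(x) = 0 ⇔ 3*sin(x) + 3*cos(x) = 1. Write the left side as R·cos(x + φ) with R = √(3² + (-3)²) = 3*sqrt(2), cos φ = sqrt(2)/2, sin φ = -sqrt(2)/2; then cos(x + φ) = sqrt(2)/6. Solve for x and keep the solutions lying in [0, 2π].
  ⇒ x = atan((1 + sqrt(17))/(1 - sqrt(17))) + pi ≈ 2.1183, atan((1 - sqrt(17))/(1 + sqrt(17))) + 2*pi ≈ 5.7357

f''(x) = 3*sqrt(2)*cos(x + pi/4)
Second-derivative test at each critical point:
  f''(2.1183) = -4.1231 < 0 → local maximum
  f''(5.7357) = 4.1231 > 0 → local minimum

Critical points: x = atan((1 + sqrt(17))/(1 - sqrt(17))) + pi ≈ 2.1183 (local maximum); x = atan((1 - sqrt(17))/(1 + sqrt(17))) + 2*pi ≈ 5.7357 (local minimum)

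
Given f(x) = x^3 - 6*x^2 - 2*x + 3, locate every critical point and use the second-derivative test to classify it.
f'(x) = 3*x^2 - 12*x - 2

Solve f'(x) = 0:
  3*x^2 - 12*x - 2 = 0 has no rational roots; quadratic formula: x = (12 ± √168)/6.
  ⇒ x = 2 - sqrt(42)/3 ≈ -0.1602, 2 + sqrt(42)/3 ≈ 4.1602

f''(x) = 6*x - 12
Second-derivative test at each critical point:
  f''(-0.1602) = -12.9615 < 0 → local maximum
  f''(4.1602) = 12.9615 > 0 → local minimum

Critical points: x = 2 - sqrt(42)/3 ≈ -0.1602 (local maximum); x = 2 + sqrt(42)/3 ≈ 4.1602 (local minimum)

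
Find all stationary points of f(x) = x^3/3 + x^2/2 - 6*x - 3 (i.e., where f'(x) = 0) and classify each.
f'(x) = x^2 + x - 6

Solve f'(x) = 0:
  Factor: x^2 + x - 6 = (x - 2)*(x + 3) = 0.
  ⇒ x = -3, 2

f''(x) = 2*x + 1
Second-derivative test at each critical point:
  f''(-3) = -5 < 0 → local maximum
  f''(2) = 5 > 0 → local minimum

Critical points: x = -3 (local maximum); x = 2 (local minimum)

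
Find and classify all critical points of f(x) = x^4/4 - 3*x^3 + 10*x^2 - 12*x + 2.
f'(x) = x^3 - 9*x^2 + 20*x - 12

Solve f'(x) = 0:
  Factor: x^3 - 9*x^2 + 20*x - 12 = (x - 6)*(x - 2)*(x - 1) = 0.
  ⇒ x = 1, 2, 6

f''(x) = 3*x^2 - 18*x + 20
Second-derivative test at each critical point:
  f''(1) = 5 > 0 → local minimum
  f''(2) = -4 < 0 → local maximum
  f''(6) = 20 > 0 → local minimum

Critical points: x = 1 (local minimum); x = 2 (local maximum); x = 6 (local minimum)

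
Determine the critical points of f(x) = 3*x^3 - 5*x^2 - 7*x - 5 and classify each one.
f'(x) = 9*x^2 - 10*x - 7

Solve f'(x) = 0:
  9*x^2 - 10*x - 7 = 0 has no rational roots; quadratic formula: x = (10 ± √352)/18.
  ⇒ x = 5/9 - 2*sqrt(22)/9 ≈ -0.4868, 5/9 + 2*sqrt(22)/9 ≈ 1.5979

f''(x) = 18*x - 10
Second-derivative test at each critical point:
  f''(-0.4868) = -18.7617 < 0 → local maximum
  f''(1.5979) = 18.7617 > 0 → local minimum

Critical points: x = 5/9 - 2*sqrt(22)/9 ≈ -0.4868 (local maximum); x = 5/9 + 2*sqrt(22)/9 ≈ 1.5979 (local minimum)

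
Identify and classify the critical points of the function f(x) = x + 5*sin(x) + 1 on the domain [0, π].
f'(x) = 5*cos(x) + 1

Solve f'(x) = 0 on [0, π]:
  f'(x) = 0 ⇔ cos(x) = -1/5, i.e. x = ±arccos(-1/5) + 2nπ; keep the solutions lying in [0, π].
  ⇒ x = acos(-1/5) ≈ 1.7722

f''(x) = -5*sin(x)
Second-derivative test at each critical point:
  f''(1.7722) = -4.8990 < 0 → local maximum

Critical points: x = acos(-1/5) ≈ 1.7722 (local maximum)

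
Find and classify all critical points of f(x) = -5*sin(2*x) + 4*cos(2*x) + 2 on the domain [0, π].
f'(x) = -8*sin(2*x) - 10*cos(2*x)

Solve f'(x) = 0 on [0, π]:
  f'(x) = 0 ⇔ -5*cos(2*x) = 4*sin(2*x) ⇔ tan(2*x) = -5/4, i.e. 2*x = arctan(-5/4) + nπ; keep the solutions lying in [0, π].
  ⇒ x = -atan(5/4)/2 + pi/2 ≈ 1.1228, pi - atan(5/4)/2 ≈ 2.6936

f''(x) = 20*sin(2*x) - 16*cos(2*x)
Second-derivative test at each critical point:
  f''(1.1228) = 25.6125 > 0 → local minimum
  f''(2.6936) = -25.6125 < 0 → local maximum

Critical points: x = -atan(5/4)/2 + pi/2 ≈ 1.1228 (local minimum); x = pi - atan(5/4)/2 ≈ 2.6936 (local maximum)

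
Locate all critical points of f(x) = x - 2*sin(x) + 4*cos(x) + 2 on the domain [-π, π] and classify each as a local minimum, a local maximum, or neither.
f'(x) = -4*sin(x) - 2*cos(x) + 1

Solve f'(x) = 0 on [-π, π]:
  f'(x) = 0 ⇔ -4*sin(x) - 2*cos(x) = -1. Write the left side as R·cos(x + φ) with R = √((-2)² + 4²) = 2*sqrt(5), cos φ = -sqrt(5)/5, sin φ = 2*sqrt(5)/5; then cos(x + φ) = -sqrt(5)/10. Solve for x and keep the solutions lying in [-π, π].
  ⇒ x = atan((2 - sqrt(19))/(1 + 2*sqrt(19))) ≈ -0.2381, atan((2 + sqrt(19))/(1 - 2*sqrt(19))) + pi ≈ 2.4524

f''(x) = 2*sin(x) - 4*cos(x)
Second-derivative test at each critical point:
  f''(-0.2381) = -4.3589 < 0 → local maximum
  f''(2.4524) = 4.3589 > 0 → local minimum

Critical points: x = atan((2 - sqrt(19))/(1 + 2*sqrt(19))) ≈ -0.2381 (local maximum); x = atan((2 + sqrt(19))/(1 - 2*sqrt(19))) + pi ≈ 2.4524 (local minimum)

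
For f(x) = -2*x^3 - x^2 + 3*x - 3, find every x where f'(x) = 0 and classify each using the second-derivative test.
f'(x) = -6*x^2 - 2*x + 3

Solve f'(x) = 0:
  6*x^2 + 2*x - 3 = 0 has no rational roots; quadratic formula: x = (-2 ± √76)/12.
  ⇒ x = -sqrt(19)/6 - 1/6 ≈ -0.8931, -1/6 + sqrt(19)/6 ≈ 0.5598

f''(x) = -12*x - 2
Second-derivative test at each critical point:
  f''(-0.8931) = 8.7178 > 0 → local minimum
  f''(0.5598) = -8.7178 < 0 → local maximum

Critical points: x = -sqrt(19)/6 - 1/6 ≈ -0.8931 (local minimum); x = -1/6 + sqrt(19)/6 ≈ 0.5598 (local maximum)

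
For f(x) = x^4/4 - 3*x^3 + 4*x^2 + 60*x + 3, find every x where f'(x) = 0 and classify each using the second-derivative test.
f'(x) = x^3 - 9*x^2 + 8*x + 60

Solve f'(x) = 0:
  Factor: x^3 - 9*x^2 + 8*x + 60 = (x - 6)*(x - 5)*(x + 2) = 0.
  ⇒ x = -2, 5, 6

f''(x) = 3*x^2 - 18*x + 8
Second-derivative test at each critical point:
  f''(-2) = 56 > 0 → local minimum
  f''(5) = -7 < 0 → local maximum
  f''(6) = 8 > 0 → local minimum

Critical points: x = -2 (local minimum); x = 5 (local maximum); x = 6 (local minimum)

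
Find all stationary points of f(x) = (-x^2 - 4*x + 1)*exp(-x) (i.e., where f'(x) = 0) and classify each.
f'(x) = (x^2 + 2*x - 5)*exp(-x)

Solve f'(x) = 0:
  f'(x) = (x^2 + 2*x - 5)·exp(-x) and exp(-x) > 0 for every x, so f'(x) = 0 ⇔ x^2 + 2*x - 5 = 0.
  x^2 + 2*x - 5 = 0 has no rational roots; quadratic formula: x = (-2 ± √24)/2.
  ⇒ x = -sqrt(6) - 1 ≈ -3.4495, -1 + sqrt(6) ≈ 1.4495

f''(x) = (7 - x^2)*exp(-x)
Second-derivative test at each critical point:
  f''(-3.4495) = -154.2411 < 0 → local maximum
  f''(1.4495) = 1.1497 > 0 → local minimum

Critical points: x = -sqrt(6) - 1 ≈ -3.4495 (local maximum); x = -1 + sqrt(6) ≈ 1.4495 (local minimum)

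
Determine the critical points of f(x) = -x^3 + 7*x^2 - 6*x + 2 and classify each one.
f'(x) = -3*x^2 + 14*x - 6

Solve f'(x) = 0:
  3*x^2 - 14*x + 6 = 0 has no rational roots; quadratic formula: x = (14 ± √124)/6.
  ⇒ x = 7/3 - sqrt(31)/3 ≈ 0.4774, sqrt(31)/3 + 7/3 ≈ 4.1893

f''(x) = 14 - 6*x
Second-derivative test at each critical point:
  f''(0.4774) = 11.1355 > 0 → local minimum
  f''(4.1893) = -11.1355 < 0 → local maximum

Critical points: x = 7/3 - sqrt(31)/3 ≈ 0.4774 (local minimum); x = sqrt(31)/3 + 7/3 ≈ 4.1893 (local maximum)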